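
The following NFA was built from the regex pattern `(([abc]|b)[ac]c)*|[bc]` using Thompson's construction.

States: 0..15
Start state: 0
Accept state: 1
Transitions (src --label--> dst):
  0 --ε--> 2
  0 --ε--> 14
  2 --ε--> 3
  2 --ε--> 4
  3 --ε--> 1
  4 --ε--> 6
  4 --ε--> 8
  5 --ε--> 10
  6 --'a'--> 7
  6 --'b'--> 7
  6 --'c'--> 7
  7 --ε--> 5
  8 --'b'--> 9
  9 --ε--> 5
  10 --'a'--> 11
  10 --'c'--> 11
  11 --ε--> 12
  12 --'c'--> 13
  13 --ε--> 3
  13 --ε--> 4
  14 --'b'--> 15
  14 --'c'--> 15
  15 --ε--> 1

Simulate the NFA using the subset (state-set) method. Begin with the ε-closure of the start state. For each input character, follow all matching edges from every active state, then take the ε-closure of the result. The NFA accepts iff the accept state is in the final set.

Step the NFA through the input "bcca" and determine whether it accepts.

Answer: REJECT

Steps:
initial (ε-close {0}): {0,1,2,3,4,6,8,14}
'b' @ 1: {1,5,7,9,10,15}  (accept∈set)
'c' @ 2: {11,12}
'c' @ 3: {1,3,4,6,8,13}  (accept∈set)
'a' @ 4: {5,7,10}
end set {5,7,10} — state 1 not in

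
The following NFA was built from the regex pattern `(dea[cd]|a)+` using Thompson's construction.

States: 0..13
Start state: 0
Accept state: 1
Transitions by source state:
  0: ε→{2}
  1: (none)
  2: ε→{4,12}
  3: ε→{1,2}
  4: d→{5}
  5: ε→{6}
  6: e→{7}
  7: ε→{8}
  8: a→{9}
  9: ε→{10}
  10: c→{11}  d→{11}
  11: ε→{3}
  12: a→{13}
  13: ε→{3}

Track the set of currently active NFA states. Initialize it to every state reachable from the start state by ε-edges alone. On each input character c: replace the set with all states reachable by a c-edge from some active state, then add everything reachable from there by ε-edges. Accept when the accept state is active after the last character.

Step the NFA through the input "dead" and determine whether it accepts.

Answer: ACCEPT

Derivation:
initial (ε-close {0}): {0,2,4,12}
'd' @ 1: {5,6}
'e' @ 2: {7,8}
'a' @ 3: {9,10}
'd' @ 4: {1,2,3,4,11,12}  [accepting]
final: {1,2,3,4,11,12}; accept 1 in set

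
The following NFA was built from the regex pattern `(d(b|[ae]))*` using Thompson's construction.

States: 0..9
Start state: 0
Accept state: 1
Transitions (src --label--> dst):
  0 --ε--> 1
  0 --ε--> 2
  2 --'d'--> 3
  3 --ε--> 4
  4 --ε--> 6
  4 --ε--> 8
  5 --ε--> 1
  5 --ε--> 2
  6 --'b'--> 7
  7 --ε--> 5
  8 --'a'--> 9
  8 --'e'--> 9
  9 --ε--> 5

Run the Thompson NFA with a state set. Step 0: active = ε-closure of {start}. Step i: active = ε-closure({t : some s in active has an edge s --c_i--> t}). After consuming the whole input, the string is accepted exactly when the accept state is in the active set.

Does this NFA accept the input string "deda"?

Answer: ACCEPT

Derivation:
S₀ = ε-closure({0}) = {0,1,2}
'd' @ 1: {3,4,6,8}
'e' @ 2: {1,2,5,9}  (accept∈set)
'd' @ 3: {3,4,6,8}
'a' @ 4: {1,2,5,9}  (accept∈set)
after full input: {1,2,5,9}  (accept=1 in)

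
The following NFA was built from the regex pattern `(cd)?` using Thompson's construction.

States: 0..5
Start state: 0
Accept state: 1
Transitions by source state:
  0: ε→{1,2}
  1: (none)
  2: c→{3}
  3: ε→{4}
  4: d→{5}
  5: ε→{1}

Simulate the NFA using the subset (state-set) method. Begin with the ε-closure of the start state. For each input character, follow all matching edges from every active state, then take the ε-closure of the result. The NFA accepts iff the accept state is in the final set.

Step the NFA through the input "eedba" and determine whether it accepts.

Answer: REJECT

Derivation:
S₀ = ε-closure({0}) = {0,1,2}
'e' @ 1: {}  — state set empty
rest 'edba' ignored (set empty)
end set {} — state 1 not in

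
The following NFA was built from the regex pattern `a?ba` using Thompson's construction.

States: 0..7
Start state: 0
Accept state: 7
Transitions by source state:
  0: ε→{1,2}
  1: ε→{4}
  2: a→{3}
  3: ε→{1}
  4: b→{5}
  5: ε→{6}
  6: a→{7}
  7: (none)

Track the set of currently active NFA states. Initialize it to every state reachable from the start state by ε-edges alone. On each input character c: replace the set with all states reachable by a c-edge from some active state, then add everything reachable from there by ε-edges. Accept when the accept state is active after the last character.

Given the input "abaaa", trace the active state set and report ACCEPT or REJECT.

initial (ε-close {0}): {0,1,2,4}
'a' @ 1: {1,3,4}
'b' @ 2: {5,6}
'a' @ 3: {7}  ✓accept
'a' @ 4: {}  — state set empty
rest 'a' ignored (set empty)
final: {}; accept 7 not in set

Answer: REJECT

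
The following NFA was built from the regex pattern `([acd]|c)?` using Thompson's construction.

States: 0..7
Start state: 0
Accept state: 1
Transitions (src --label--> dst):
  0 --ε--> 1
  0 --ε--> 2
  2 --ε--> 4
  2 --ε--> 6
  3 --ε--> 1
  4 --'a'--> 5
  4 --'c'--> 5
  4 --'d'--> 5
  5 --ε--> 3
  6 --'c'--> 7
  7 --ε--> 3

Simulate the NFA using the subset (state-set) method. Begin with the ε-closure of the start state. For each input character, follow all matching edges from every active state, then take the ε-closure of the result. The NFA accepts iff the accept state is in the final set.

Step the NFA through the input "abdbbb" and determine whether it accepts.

start: ε-closure({0}) = {0,1,2,4,6}
'a' @ 1: {1,3,5}  ✓accept
'b' @ 2: {}  — dead — no transitions
rest 'dbbb' ignored (set empty)
final: {}; accept 1 not in set

Answer: REJECT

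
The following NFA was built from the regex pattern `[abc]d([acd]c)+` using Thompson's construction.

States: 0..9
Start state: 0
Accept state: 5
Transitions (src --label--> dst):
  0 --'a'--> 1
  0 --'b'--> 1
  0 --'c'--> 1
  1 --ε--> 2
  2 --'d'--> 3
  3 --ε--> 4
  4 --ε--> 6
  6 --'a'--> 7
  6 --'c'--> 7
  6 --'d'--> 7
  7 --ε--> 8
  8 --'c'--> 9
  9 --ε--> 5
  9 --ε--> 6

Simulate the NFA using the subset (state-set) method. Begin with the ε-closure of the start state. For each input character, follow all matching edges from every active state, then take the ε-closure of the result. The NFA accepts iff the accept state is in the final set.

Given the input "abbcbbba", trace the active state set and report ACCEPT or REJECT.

initial (ε-close {0}): {0}
'a' @ 1: {1,2}
'b' @ 2: {}  — dead — no transitions
rest 'bcbbba' ignored (set empty)
after full input: {}  (accept=5 not in)

Answer: REJECT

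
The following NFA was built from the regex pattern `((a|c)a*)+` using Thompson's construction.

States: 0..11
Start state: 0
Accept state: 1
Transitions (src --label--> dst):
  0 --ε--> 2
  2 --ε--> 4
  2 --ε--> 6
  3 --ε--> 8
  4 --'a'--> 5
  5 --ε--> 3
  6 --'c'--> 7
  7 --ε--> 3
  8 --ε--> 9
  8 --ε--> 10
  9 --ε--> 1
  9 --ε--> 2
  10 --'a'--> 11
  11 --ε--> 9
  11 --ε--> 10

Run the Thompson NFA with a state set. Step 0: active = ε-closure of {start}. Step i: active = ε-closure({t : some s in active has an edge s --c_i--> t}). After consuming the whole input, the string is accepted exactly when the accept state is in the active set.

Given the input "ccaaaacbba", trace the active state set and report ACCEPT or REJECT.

initial (ε-close {0}): {0,2,4,6}
'c' @ 1: {1,2,3,4,6,7,8,9,10}  [accepting]
'c' @ 2: {1,2,3,4,6,7,8,9,10}  [accepting]
'a' @ 3: {1,2,3,4,5,6,8,9,10,11}  [accepting]
'a' @ 4: {1,2,3,4,5,6,8,9,10,11}  [accepting]
'a' @ 5: {1,2,3,4,5,6,8,9,10,11}  [accepting]
'a' @ 6: {1,2,3,4,5,6,8,9,10,11}  [accepting]
'c' @ 7: {1,2,3,4,6,7,8,9,10}  [accepting]
'b' @ 8: {}  — no active states
rest 'ba' ignored (set empty)
end set {} — state 1 not in

Answer: REJECT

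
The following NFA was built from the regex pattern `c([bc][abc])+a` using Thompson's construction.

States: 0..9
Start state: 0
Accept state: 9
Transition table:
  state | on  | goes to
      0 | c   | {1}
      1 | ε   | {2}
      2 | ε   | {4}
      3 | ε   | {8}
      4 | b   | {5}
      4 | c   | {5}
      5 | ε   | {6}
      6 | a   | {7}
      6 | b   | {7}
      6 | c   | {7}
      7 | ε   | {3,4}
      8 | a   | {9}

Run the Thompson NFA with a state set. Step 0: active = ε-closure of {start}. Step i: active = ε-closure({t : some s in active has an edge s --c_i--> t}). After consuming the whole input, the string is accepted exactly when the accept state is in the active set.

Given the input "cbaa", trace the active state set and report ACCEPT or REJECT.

Answer: ACCEPT

Derivation:
initial (ε-close {0}): {0}
'c' @ 1: {1,2,4}
'b' @ 2: {5,6}
'a' @ 3: {3,4,7,8}
'a' @ 4: {9}  (accept∈set)
final: {9}; accept 9 in set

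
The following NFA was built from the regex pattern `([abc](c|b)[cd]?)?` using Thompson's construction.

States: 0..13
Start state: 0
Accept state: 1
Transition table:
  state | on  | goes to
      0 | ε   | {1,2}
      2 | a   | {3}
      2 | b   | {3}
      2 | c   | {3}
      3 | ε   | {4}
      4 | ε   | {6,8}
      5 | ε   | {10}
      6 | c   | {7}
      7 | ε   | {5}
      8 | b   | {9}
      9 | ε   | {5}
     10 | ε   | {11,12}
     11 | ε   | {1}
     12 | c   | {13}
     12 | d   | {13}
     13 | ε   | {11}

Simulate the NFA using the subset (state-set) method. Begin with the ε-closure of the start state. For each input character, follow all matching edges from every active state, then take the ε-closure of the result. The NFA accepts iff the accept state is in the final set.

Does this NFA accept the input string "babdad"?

S₀ = ε-closure({0}) = {0,1,2}
'b' @ 1: {3,4,6,8}
'a' @ 2: {}  — no active states
rest 'bdad' ignored (set empty)
after full input: {}  (accept=1 not in)

Answer: REJECT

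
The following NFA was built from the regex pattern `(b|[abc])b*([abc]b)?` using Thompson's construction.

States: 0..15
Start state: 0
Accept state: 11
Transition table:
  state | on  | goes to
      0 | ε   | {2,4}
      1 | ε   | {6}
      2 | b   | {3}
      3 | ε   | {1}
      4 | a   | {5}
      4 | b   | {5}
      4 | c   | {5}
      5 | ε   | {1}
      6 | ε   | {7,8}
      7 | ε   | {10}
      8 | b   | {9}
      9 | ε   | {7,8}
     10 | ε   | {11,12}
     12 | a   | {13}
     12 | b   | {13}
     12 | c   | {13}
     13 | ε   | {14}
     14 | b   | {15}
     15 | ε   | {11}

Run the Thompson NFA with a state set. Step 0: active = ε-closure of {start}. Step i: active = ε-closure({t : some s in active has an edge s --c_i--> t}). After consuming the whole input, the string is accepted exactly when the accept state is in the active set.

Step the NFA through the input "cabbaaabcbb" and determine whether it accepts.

S₀ = ε-closure({0}) = {0,2,4}
'c' @ 1: {1,5,6,7,8,10,11,12}  ✓accept
'a' @ 2: {13,14}
'b' @ 3: {11,15}  ✓accept
'b' @ 4: {}  — dead — no transitions
rest 'aaabcbb' ignored (set empty)
final: {}; accept 11 not in set

Answer: REJECT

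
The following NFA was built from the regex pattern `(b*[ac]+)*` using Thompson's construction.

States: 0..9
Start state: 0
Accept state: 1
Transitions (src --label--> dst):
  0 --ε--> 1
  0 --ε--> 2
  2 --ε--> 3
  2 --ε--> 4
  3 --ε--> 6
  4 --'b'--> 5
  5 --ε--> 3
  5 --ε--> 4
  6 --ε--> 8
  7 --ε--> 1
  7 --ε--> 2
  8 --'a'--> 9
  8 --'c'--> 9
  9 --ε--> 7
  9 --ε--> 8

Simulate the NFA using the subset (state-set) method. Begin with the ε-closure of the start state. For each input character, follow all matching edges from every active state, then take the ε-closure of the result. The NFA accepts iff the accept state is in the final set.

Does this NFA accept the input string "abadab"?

S₀ = ε-closure({0}) = {0,1,2,3,4,6,8}
'a' @ 1: {1,2,3,4,6,7,8,9}  [accepting]
'b' @ 2: {3,4,5,6,8}
'a' @ 3: {1,2,3,4,6,7,8,9}  [accepting]
'd' @ 4: {}  — no active states
rest 'ab' ignored (set empty)
end set {} — state 1 not in

Answer: REJECT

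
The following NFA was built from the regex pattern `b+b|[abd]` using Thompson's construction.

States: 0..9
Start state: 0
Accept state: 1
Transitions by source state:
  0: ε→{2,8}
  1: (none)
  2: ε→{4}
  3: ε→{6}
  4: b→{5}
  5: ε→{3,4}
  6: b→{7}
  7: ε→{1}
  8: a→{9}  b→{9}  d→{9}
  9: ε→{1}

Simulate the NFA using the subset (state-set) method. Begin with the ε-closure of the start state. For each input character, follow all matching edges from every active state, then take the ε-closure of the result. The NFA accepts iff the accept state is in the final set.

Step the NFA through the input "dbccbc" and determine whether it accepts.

Answer: REJECT

Trace:
start: ε-closure({0}) = {0,2,4,8}
'd' @ 1: {1,9}  [accepting]
'b' @ 2: {}  — no active states
rest 'ccbc' ignored (set empty)
end set {} — state 1 not in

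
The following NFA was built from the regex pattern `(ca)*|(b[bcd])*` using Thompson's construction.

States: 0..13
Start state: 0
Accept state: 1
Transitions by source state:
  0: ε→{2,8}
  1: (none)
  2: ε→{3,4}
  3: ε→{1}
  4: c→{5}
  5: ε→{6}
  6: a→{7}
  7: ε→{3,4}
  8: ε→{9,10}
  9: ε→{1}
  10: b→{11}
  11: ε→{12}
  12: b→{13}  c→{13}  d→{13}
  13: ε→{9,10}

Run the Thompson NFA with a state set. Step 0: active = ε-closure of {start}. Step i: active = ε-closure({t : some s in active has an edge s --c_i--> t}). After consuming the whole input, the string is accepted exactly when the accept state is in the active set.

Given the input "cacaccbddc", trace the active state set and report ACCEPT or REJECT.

Answer: REJECT

Steps:
start: ε-closure({0}) = {0,1,2,3,4,8,9,10}
'c' @ 1: {5,6}
'a' @ 2: {1,3,4,7}  [accepting]
'c' @ 3: {5,6}
'a' @ 4: {1,3,4,7}  [accepting]
'c' @ 5: {5,6}
'c' @ 6: {}  — state set empty
rest 'bddc' ignored (set empty)
end set {} — state 1 not in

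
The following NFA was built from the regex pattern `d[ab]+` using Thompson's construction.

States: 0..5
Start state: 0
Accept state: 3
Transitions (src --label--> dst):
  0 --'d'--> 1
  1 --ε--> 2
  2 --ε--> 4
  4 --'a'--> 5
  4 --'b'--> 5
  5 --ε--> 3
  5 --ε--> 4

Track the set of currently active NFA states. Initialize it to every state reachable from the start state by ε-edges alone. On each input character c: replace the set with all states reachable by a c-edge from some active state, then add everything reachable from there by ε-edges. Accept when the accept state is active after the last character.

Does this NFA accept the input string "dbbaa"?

start: ε-closure({0}) = {0}
'd' @ 1: {1,2,4}
'b' @ 2: {3,4,5}  [accepting]
'b' @ 3: {3,4,5}  [accepting]
'a' @ 4: {3,4,5}  [accepting]
'a' @ 5: {3,4,5}  [accepting]
final: {3,4,5}; accept 3 in set

Answer: ACCEPT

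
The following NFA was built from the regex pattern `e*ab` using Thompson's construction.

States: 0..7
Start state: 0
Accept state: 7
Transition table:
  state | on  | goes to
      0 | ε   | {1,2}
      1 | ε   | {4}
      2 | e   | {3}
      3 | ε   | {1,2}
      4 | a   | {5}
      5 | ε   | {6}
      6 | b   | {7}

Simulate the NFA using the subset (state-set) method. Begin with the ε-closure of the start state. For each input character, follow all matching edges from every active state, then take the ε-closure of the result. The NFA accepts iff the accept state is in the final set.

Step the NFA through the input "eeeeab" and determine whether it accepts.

initial (ε-close {0}): {0,1,2,4}
'e' @ 1: {1,2,3,4}
'e' @ 2: {1,2,3,4}
'e' @ 3: {1,2,3,4}
'e' @ 4: {1,2,3,4}
'a' @ 5: {5,6}
'b' @ 6: {7}  [accepting]
final: {7}; accept 7 in set

Answer: ACCEPT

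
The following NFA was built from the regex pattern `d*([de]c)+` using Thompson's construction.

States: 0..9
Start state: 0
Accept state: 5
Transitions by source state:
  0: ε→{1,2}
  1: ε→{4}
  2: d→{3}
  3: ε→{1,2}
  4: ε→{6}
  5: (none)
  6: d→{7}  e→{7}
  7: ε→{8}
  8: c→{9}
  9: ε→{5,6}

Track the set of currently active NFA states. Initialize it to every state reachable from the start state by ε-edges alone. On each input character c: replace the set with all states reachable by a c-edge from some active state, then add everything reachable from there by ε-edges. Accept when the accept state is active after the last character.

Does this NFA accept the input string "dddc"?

start: ε-closure({0}) = {0,1,2,4,6}
'd' @ 1: {1,2,3,4,6,7,8}
'd' @ 2: {1,2,3,4,6,7,8}
'd' @ 3: {1,2,3,4,6,7,8}
'c' @ 4: {5,6,9}  (accept∈set)
final: {5,6,9}; accept 5 in set

Answer: ACCEPT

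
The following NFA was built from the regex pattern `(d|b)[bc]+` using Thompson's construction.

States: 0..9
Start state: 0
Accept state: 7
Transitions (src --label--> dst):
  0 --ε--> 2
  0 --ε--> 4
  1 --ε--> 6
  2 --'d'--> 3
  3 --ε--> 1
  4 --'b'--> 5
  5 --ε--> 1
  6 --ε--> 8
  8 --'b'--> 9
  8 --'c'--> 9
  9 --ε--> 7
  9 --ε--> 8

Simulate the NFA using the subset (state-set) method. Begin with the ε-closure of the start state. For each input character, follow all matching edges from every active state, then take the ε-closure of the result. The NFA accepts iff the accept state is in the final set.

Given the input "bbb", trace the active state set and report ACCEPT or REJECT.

Answer: ACCEPT

Steps:
initial (ε-close {0}): {0,2,4}
'b' @ 1: {1,5,6,8}
'b' @ 2: {7,8,9}  [accepting]
'b' @ 3: {7,8,9}  [accepting]
end set {7,8,9} — state 7 in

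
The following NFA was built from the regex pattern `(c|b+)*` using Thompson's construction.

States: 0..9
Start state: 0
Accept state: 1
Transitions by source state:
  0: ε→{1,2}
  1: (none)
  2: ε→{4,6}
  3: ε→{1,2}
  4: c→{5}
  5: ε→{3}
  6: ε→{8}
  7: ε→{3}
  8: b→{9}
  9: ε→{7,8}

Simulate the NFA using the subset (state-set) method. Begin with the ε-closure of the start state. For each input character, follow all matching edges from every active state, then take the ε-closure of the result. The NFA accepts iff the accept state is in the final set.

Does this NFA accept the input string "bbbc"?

Answer: ACCEPT

Trace:
S₀ = ε-closure({0}) = {0,1,2,4,6,8}
'b' @ 1: {1,2,3,4,6,7,8,9}  (accept∈set)
'b' @ 2: {1,2,3,4,6,7,8,9}  (accept∈set)
'b' @ 3: {1,2,3,4,6,7,8,9}  (accept∈set)
'c' @ 4: {1,2,3,4,5,6,8}  (accept∈set)
final: {1,2,3,4,5,6,8}; accept 1 in set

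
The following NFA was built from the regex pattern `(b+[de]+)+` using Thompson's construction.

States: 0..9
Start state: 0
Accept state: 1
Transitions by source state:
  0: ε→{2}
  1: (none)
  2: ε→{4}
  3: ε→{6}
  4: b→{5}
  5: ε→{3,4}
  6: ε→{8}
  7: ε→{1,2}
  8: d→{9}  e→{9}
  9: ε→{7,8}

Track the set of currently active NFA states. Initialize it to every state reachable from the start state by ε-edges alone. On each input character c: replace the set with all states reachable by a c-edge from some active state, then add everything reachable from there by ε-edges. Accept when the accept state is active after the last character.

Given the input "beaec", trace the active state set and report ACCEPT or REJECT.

Answer: REJECT

Steps:
S₀ = ε-closure({0}) = {0,2,4}
'b' @ 1: {3,4,5,6,8}
'e' @ 2: {1,2,4,7,8,9}  [accepting]
'a' @ 3: {}  — state set empty
rest 'ec' ignored (set empty)
final: {}; accept 1 not in set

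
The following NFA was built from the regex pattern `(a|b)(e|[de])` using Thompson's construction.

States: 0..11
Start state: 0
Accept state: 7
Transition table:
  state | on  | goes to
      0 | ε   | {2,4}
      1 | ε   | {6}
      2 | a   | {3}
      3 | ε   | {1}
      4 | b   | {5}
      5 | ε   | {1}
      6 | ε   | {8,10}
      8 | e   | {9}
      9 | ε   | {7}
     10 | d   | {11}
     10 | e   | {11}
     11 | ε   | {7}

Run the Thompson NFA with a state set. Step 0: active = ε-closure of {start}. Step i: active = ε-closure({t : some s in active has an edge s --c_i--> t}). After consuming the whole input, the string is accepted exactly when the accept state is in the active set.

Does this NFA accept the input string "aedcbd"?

Answer: REJECT

Steps:
start: ε-closure({0}) = {0,2,4}
'a' @ 1: {1,3,6,8,10}
'e' @ 2: {7,9,11}  (accept∈set)
'd' @ 3: {}  — state set empty
rest 'cbd' ignored (set empty)
final: {}; accept 7 not in set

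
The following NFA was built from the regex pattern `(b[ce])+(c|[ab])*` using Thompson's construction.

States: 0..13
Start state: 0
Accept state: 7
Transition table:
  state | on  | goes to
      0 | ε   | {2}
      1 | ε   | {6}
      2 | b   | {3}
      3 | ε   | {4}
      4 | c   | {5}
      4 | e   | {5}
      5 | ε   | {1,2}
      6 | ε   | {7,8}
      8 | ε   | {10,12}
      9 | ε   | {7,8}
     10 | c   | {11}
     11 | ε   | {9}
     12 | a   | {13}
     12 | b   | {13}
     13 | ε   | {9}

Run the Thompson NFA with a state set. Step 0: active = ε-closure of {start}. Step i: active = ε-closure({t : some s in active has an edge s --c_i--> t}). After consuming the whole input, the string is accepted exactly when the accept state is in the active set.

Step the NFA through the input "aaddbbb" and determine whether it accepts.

Answer: REJECT

Derivation:
initial (ε-close {0}): {0,2}
'a' @ 1: {}  — dead — no transitions
rest 'addbbb' ignored (set empty)
end set {} — state 7 not in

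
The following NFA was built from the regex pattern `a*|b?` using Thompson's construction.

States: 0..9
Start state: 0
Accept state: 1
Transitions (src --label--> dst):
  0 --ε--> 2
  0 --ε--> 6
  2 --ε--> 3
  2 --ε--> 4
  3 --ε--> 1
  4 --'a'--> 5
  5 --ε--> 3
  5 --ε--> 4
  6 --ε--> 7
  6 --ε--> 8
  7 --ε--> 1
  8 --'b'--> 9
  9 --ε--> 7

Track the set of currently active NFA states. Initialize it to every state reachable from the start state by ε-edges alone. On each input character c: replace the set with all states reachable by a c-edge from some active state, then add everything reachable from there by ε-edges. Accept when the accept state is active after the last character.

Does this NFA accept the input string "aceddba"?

S₀ = ε-closure({0}) = {0,1,2,3,4,6,7,8}
'a' @ 1: {1,3,4,5}  [accepting]
'c' @ 2: {}  — dead — no transitions
rest 'eddba' ignored (set empty)
final: {}; accept 1 not in set

Answer: REJECT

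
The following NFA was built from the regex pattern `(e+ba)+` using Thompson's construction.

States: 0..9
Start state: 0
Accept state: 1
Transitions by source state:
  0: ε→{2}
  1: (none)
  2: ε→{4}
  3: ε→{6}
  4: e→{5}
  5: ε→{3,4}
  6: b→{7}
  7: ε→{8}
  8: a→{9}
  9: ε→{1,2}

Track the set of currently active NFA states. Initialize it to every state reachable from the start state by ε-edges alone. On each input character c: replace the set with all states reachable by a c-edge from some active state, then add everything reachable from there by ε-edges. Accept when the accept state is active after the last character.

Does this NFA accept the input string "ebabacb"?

Answer: REJECT

Derivation:
initial (ε-close {0}): {0,2,4}
'e' @ 1: {3,4,5,6}
'b' @ 2: {7,8}
'a' @ 3: {1,2,4,9}  (accept∈set)
'b' @ 4: {}  — state set empty
rest 'acb' ignored (set empty)
end set {} — state 1 not in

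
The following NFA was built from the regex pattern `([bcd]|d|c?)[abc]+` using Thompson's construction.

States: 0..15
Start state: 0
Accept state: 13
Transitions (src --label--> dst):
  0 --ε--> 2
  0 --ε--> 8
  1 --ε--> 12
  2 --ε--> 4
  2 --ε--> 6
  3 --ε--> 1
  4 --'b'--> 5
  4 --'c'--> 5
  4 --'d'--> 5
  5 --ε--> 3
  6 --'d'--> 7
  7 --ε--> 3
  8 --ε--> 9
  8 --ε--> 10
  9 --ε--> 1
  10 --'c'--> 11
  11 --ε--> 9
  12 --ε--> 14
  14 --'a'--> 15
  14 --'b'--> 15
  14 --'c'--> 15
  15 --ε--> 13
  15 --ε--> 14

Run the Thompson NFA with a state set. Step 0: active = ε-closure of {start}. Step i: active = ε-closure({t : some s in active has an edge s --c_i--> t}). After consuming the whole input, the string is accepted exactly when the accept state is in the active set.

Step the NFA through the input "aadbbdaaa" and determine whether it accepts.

initial (ε-close {0}): {0,1,2,4,6,8,9,10,12,14}
'a' @ 1: {13,14,15}  (accept∈set)
'a' @ 2: {13,14,15}  (accept∈set)
'd' @ 3: {}  — state set empty
rest 'bbdaaa' ignored (set empty)
after full input: {}  (accept=13 not in)

Answer: REJECT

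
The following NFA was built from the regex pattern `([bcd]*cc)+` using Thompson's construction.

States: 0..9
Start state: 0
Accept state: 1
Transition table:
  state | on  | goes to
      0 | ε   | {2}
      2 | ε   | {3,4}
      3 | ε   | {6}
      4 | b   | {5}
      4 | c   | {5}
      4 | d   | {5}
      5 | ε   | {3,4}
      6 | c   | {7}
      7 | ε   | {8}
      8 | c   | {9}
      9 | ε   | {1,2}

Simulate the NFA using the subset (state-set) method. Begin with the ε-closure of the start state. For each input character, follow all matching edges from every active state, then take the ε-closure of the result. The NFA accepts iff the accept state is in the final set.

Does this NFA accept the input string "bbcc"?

Answer: ACCEPT

Trace:
S₀ = ε-closure({0}) = {0,2,3,4,6}
'b' @ 1: {3,4,5,6}
'b' @ 2: {3,4,5,6}
'c' @ 3: {3,4,5,6,7,8}
'c' @ 4: {1,2,3,4,5,6,7,8,9}  ✓accept
end set {1,2,3,4,5,6,7,8,9} — state 1 in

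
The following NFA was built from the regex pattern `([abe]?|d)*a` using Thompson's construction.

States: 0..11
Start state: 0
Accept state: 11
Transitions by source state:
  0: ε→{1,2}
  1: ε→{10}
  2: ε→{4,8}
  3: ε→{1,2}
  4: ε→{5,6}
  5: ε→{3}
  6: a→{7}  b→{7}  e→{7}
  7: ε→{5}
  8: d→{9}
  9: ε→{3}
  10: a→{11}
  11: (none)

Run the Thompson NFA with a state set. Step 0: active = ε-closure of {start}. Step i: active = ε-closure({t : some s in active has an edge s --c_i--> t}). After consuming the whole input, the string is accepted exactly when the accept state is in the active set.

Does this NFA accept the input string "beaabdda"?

Answer: ACCEPT

Derivation:
initial (ε-close {0}): {0,1,2,3,4,5,6,8,10}
'b' @ 1: {1,2,3,4,5,6,7,8,10}
'e' @ 2: {1,2,3,4,5,6,7,8,10}
'a' @ 3: {1,2,3,4,5,6,7,8,10,11}  (accept∈set)
'a' @ 4: {1,2,3,4,5,6,7,8,10,11}  (accept∈set)
'b' @ 5: {1,2,3,4,5,6,7,8,10}
'd' @ 6: {1,2,3,4,5,6,8,9,10}
'd' @ 7: {1,2,3,4,5,6,8,9,10}
'a' @ 8: {1,2,3,4,5,6,7,8,10,11}  (accept∈set)
end set {1,2,3,4,5,6,7,8,10,11} — state 11 in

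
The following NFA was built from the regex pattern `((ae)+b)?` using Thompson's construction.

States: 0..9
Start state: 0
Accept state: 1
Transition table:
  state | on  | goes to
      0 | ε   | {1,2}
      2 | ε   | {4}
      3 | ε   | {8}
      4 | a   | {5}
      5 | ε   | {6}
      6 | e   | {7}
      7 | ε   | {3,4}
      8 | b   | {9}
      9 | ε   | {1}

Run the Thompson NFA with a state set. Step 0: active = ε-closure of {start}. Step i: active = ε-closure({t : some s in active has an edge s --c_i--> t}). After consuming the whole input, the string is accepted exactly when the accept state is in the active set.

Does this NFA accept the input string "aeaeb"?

Answer: ACCEPT

Steps:
start: ε-closure({0}) = {0,1,2,4}
'a' @ 1: {5,6}
'e' @ 2: {3,4,7,8}
'a' @ 3: {5,6}
'e' @ 4: {3,4,7,8}
'b' @ 5: {1,9}  (accept∈set)
final: {1,9}; accept 1 in set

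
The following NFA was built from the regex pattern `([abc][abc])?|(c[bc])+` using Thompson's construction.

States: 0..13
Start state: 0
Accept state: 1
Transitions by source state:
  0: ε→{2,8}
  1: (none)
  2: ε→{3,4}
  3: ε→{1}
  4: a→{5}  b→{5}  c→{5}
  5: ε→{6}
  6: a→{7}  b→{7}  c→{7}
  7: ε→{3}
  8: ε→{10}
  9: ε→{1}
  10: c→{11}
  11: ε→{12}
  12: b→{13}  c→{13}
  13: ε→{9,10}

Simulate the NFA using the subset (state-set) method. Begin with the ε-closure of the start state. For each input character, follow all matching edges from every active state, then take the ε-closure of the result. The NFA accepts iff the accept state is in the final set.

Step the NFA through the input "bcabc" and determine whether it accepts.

Answer: REJECT

Steps:
start: ε-closure({0}) = {0,1,2,3,4,8,10}
'b' @ 1: {5,6}
'c' @ 2: {1,3,7}  [accepting]
'a' @ 3: {}  — no active states
rest 'bc' ignored (set empty)
after full input: {}  (accept=1 not in)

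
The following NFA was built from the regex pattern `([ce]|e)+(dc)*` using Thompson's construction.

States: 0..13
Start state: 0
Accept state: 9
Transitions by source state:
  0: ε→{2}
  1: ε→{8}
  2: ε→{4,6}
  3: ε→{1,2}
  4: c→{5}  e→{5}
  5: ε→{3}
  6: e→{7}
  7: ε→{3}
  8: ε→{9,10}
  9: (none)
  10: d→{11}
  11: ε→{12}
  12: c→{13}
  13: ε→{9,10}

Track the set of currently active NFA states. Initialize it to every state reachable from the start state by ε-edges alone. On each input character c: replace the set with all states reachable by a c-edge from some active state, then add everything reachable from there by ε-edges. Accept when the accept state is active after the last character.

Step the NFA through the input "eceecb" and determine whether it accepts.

Answer: REJECT

Trace:
S₀ = ε-closure({0}) = {0,2,4,6}
'e' @ 1: {1,2,3,4,5,6,7,8,9,10}  [accepting]
'c' @ 2: {1,2,3,4,5,6,8,9,10}  [accepting]
'e' @ 3: {1,2,3,4,5,6,7,8,9,10}  [accepting]
'e' @ 4: {1,2,3,4,5,6,7,8,9,10}  [accepting]
'c' @ 5: {1,2,3,4,5,6,8,9,10}  [accepting]
'b' @ 6: {}  — no active states
final: {}; accept 9 not in set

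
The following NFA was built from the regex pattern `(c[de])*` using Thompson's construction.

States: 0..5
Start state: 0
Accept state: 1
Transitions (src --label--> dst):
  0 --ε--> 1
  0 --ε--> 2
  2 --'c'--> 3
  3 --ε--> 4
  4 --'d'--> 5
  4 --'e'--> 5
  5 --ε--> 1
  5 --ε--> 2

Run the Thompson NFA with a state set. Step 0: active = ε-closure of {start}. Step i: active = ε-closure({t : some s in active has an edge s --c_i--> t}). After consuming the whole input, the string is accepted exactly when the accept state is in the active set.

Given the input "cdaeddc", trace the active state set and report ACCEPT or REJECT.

Answer: REJECT

Trace:
initial (ε-close {0}): {0,1,2}
'c' @ 1: {3,4}
'd' @ 2: {1,2,5}  (accept∈set)
'a' @ 3: {}  — no active states
rest 'eddc' ignored (set empty)
final: {}; accept 1 not in set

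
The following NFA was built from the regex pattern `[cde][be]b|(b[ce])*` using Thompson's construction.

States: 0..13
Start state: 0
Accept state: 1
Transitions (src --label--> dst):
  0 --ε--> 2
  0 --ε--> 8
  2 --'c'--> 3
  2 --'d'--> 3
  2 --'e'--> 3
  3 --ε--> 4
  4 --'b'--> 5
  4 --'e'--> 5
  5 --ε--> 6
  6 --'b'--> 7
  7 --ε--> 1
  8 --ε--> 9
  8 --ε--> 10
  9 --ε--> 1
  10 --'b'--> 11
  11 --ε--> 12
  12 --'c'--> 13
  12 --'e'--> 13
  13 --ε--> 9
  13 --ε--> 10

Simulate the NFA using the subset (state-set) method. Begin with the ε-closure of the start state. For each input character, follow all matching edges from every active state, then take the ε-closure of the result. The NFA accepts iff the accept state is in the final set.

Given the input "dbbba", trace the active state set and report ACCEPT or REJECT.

S₀ = ε-closure({0}) = {0,1,2,8,9,10}
'd' @ 1: {3,4}
'b' @ 2: {5,6}
'b' @ 3: {1,7}  (accept∈set)
'b' @ 4: {}  — dead — no transitions
rest 'a' ignored (set empty)
end set {} — state 1 not in

Answer: REJECT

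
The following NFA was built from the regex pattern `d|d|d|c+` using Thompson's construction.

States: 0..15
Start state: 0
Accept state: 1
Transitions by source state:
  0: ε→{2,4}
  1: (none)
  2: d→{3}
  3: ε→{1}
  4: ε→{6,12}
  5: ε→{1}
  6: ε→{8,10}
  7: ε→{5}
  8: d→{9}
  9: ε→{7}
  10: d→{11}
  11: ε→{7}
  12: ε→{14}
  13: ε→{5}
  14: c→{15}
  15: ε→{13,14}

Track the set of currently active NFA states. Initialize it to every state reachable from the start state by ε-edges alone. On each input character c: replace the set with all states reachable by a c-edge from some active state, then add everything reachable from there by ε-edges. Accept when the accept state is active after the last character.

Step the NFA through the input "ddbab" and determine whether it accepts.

S₀ = ε-closure({0}) = {0,2,4,6,8,10,12,14}
'd' @ 1: {1,3,5,7,9,11}  [accepting]
'd' @ 2: {}  — dead — no transitions
rest 'bab' ignored (set empty)
end set {} — state 1 not in

Answer: REJECT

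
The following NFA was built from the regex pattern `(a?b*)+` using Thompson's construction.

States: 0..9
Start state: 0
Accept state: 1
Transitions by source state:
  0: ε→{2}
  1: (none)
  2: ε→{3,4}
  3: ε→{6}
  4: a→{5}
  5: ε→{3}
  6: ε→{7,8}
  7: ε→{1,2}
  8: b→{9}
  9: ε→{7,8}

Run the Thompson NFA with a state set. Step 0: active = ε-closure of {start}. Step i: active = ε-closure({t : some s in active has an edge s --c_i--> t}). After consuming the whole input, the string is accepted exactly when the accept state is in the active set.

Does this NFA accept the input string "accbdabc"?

Answer: REJECT

Steps:
start: ε-closure({0}) = {0,1,2,3,4,6,7,8}
'a' @ 1: {1,2,3,4,5,6,7,8}  (accept∈set)
'c' @ 2: {}  — no active states
rest 'cbdabc' ignored (set empty)
after full input: {}  (accept=1 not in)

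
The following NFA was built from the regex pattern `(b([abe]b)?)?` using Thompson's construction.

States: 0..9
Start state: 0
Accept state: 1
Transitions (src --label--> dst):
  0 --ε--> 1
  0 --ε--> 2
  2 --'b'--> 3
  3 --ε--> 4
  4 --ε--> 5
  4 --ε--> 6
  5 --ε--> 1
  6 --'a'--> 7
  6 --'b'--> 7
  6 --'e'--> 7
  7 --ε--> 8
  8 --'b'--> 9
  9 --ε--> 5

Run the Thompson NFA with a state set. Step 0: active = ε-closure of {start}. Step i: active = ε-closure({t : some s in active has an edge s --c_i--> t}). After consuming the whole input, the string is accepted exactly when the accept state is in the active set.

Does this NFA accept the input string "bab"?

Answer: ACCEPT

Trace:
start: ε-closure({0}) = {0,1,2}
'b' @ 1: {1,3,4,5,6}  [accepting]
'a' @ 2: {7,8}
'b' @ 3: {1,5,9}  [accepting]
after full input: {1,5,9}  (accept=1 in)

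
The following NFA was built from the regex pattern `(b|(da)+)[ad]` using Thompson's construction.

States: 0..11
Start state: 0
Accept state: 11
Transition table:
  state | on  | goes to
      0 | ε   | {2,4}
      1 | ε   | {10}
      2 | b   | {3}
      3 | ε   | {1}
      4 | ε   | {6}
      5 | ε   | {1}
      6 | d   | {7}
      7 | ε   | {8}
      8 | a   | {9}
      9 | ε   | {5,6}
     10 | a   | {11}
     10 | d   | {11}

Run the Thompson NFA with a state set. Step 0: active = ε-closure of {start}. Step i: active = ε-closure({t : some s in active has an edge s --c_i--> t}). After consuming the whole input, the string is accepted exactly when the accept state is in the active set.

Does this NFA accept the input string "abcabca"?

start: ε-closure({0}) = {0,2,4,6}
'a' @ 1: {}  — no active states
rest 'bcabca' ignored (set empty)
end set {} — state 11 not in

Answer: REJECT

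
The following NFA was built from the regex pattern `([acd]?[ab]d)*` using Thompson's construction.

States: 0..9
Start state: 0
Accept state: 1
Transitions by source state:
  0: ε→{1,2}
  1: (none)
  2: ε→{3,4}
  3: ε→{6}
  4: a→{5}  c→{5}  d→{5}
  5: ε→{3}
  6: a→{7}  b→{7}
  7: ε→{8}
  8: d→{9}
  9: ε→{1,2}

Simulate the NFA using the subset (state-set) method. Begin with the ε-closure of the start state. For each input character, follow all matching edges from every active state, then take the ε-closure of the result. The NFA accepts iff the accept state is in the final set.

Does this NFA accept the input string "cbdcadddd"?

initial (ε-close {0}): {0,1,2,3,4,6}
'c' @ 1: {3,5,6}
'b' @ 2: {7,8}
'd' @ 3: {1,2,3,4,6,9}  (accept∈set)
'c' @ 4: {3,5,6}
'a' @ 5: {7,8}
'd' @ 6: {1,2,3,4,6,9}  (accept∈set)
'd' @ 7: {3,5,6}
'd' @ 8: {}  — dead — no transitions
rest 'd' ignored (set empty)
after full input: {}  (accept=1 not in)

Answer: REJECT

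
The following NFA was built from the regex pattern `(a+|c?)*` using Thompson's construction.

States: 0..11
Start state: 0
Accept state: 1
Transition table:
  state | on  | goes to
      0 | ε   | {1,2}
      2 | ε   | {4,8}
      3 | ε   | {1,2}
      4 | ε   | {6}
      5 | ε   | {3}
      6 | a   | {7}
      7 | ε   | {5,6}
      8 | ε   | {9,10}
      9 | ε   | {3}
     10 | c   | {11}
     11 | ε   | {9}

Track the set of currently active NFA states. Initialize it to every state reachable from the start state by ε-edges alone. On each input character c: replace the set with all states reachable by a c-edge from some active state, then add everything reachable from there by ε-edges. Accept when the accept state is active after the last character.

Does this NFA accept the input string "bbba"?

start: ε-closure({0}) = {0,1,2,3,4,6,8,9,10}
'b' @ 1: {}  — no active states
rest 'bba' ignored (set empty)
final: {}; accept 1 not in set

Answer: REJECT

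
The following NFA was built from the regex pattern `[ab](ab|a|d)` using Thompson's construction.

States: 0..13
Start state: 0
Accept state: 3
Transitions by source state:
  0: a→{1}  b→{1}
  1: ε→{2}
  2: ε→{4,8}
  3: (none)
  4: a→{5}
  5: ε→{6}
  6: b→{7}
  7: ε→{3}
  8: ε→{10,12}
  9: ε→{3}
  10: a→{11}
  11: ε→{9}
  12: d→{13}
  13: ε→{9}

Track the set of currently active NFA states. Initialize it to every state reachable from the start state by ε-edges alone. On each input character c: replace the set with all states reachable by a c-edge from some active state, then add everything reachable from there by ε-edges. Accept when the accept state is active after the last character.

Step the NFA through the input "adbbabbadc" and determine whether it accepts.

Answer: REJECT

Trace:
start: ε-closure({0}) = {0}
'a' @ 1: {1,2,4,8,10,12}
'd' @ 2: {3,9,13}  ✓accept
'b' @ 3: {}  — no active states
rest 'babbadc' ignored (set empty)
end set {} — state 3 not in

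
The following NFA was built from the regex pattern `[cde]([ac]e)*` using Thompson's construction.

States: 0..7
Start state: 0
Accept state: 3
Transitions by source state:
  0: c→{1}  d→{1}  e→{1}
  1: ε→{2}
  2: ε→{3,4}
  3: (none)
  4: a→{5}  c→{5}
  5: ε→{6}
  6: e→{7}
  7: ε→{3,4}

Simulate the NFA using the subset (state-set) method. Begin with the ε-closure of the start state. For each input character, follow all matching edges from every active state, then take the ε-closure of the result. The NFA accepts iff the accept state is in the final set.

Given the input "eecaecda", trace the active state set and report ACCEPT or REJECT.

start: ε-closure({0}) = {0}
'e' @ 1: {1,2,3,4}  ✓accept
'e' @ 2: {}  — no active states
rest 'caecda' ignored (set empty)
final: {}; accept 3 not in set

Answer: REJECT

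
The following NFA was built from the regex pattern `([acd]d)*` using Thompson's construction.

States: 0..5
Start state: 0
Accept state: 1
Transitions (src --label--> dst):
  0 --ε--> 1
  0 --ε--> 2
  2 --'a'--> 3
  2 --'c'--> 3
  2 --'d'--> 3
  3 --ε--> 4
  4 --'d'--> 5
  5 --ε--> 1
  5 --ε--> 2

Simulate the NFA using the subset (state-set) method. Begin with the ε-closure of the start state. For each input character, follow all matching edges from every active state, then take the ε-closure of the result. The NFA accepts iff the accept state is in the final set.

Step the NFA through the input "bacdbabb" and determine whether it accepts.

Answer: REJECT

Derivation:
start: ε-closure({0}) = {0,1,2}
'b' @ 1: {}  — state set empty
rest 'acdbabb' ignored (set empty)
final: {}; accept 1 not in set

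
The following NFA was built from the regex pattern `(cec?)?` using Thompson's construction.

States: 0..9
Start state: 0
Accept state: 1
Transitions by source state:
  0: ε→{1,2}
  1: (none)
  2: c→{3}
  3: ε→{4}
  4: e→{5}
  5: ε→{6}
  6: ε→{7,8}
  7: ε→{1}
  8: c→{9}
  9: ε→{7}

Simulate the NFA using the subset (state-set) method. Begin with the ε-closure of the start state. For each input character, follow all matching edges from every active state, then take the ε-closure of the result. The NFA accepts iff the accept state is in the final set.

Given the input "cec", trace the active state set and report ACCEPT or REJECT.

start: ε-closure({0}) = {0,1,2}
'c' @ 1: {3,4}
'e' @ 2: {1,5,6,7,8}  [accepting]
'c' @ 3: {1,7,9}  [accepting]
after full input: {1,7,9}  (accept=1 in)

Answer: ACCEPT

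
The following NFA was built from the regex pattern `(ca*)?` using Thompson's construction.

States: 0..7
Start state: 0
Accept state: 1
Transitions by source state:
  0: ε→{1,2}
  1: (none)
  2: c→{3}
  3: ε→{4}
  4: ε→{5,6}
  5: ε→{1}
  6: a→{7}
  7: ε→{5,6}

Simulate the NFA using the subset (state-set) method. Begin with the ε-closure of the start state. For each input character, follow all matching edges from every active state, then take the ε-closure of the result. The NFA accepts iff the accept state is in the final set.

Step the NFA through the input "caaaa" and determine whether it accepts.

Answer: ACCEPT

Derivation:
S₀ = ε-closure({0}) = {0,1,2}
'c' @ 1: {1,3,4,5,6}  ✓accept
'a' @ 2: {1,5,6,7}  ✓accept
'a' @ 3: {1,5,6,7}  ✓accept
'a' @ 4: {1,5,6,7}  ✓accept
'a' @ 5: {1,5,6,7}  ✓accept
final: {1,5,6,7}; accept 1 in set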